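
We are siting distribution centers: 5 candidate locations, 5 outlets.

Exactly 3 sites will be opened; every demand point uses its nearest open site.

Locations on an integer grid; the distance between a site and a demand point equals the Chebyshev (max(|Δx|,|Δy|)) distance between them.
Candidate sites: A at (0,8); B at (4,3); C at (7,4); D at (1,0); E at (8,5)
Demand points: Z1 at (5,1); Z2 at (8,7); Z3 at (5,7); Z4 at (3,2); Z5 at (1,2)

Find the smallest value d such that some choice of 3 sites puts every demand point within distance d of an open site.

3

Open {A, B, C}.
  Farthest demand point is Z2 at distance 3 (to C); all others are ≤ 3.
With {A, B, E} the worst case is 3.
With {A, C, D} the worst case is 3.
No size-3 selection achieves below 3.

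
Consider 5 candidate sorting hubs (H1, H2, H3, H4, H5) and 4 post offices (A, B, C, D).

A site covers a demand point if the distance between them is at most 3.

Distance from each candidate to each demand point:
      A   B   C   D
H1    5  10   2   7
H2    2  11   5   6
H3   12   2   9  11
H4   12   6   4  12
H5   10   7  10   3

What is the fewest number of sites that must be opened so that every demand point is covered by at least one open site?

4

Coverage sets (demand points within 3 of each site):
  H1: {C}
  H2: {A}
  H3: {B}
  H4: {}
  H5: {D}
No 3 sites suffice: every size-3 union leaves at least one demand point uncovered.
But {H1, H2, H3, H5} covers everything, so the minimum is 4.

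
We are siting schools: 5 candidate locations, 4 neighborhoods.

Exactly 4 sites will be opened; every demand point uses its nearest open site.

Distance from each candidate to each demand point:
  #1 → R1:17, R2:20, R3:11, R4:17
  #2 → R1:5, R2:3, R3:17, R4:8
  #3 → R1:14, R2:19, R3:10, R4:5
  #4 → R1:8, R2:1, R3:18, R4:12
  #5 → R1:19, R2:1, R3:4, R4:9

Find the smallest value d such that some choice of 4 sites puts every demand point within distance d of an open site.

Open {#1, #2, #3, #5}.
  Farthest demand point is R1 at distance 5 (to #2); all others are ≤ 5.
With {#2, #3, #4, #5} the worst case is 5.
With {#1, #2, #4, #5} the worst case is 8.
No size-4 selection achieves below 5.

5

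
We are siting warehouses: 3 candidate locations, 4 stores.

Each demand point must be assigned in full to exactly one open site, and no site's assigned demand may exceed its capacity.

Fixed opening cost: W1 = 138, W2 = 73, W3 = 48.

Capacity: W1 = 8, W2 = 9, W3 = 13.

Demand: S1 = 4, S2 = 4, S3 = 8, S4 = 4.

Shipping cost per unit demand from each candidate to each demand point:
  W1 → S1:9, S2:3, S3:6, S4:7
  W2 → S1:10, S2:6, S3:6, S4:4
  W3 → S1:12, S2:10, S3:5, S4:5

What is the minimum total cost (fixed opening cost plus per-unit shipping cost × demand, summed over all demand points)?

Open {W2, W3}; cheapest assignment that respects the capacities:
  W2 (cap 9, load 8): S1, S2 — cost 4×10 + 4×6 = 64
  W3 (cap 13, load 12): S3, S4 — cost 8×5 + 4×5 = 60
  Shipping 124, fixed 121 → total 245.
  Any other capacity-feasible assignment to {W2, W3} ships for at least 124.
Compare {W1, W3}: its best feasible assignment gives total 294.
Compare {W1, W2, W3}: its best feasible assignment gives total 363.
Every other set of open sites that can feasibly serve all demand totals ≥ 294 even under its best assignment. Minimum: 245.

245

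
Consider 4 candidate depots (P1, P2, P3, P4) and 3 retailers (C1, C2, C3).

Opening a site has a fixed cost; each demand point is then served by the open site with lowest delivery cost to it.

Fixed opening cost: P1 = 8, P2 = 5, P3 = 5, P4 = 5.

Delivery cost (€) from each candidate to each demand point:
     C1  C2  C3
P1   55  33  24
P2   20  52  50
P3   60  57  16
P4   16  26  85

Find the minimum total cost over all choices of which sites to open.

Open {P3, P4}: assign each demand point to its cheapest open site.
  C1→P4 16, C2→P4 26, C3→P3 16
  delivery cost 58, fixed 10 → total 68.
Compare {P2, P3, P4}: delivery cost 58 + fixed 15 = 73.
Compare {P1, P3, P4}: delivery cost 58 + fixed 18 = 76.
Compare {P1, P4}: delivery cost 66 + fixed 13 = 79.
All other subsets cost ≥ 73. Minimum total cost: 68.

68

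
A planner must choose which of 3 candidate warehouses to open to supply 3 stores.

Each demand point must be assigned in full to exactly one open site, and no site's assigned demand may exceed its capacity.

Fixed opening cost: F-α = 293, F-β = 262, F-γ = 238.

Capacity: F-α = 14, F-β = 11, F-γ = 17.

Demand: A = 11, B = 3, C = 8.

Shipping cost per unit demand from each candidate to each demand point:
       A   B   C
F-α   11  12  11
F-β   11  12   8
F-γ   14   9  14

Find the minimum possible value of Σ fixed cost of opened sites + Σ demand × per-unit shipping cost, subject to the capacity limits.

745

Open {F-β, F-γ}; cheapest assignment that respects the capacities:
  F-β (cap 11, load 8): C — cost 8×8 = 64
  F-γ (cap 17, load 14): A, B — cost 11×14 + 3×9 = 181
  Shipping 245, fixed 500 → total 745.
  Any other capacity-feasible assignment to {F-β, F-γ} ships for at least 245.
Compare {F-α, F-β}: its best feasible assignment gives total 776.
Compare {F-α, F-γ}: its best feasible assignment gives total 791.
Every other set of open sites that can feasibly serve all demand totals ≥ 776 even under its best assignment. Minimum: 745.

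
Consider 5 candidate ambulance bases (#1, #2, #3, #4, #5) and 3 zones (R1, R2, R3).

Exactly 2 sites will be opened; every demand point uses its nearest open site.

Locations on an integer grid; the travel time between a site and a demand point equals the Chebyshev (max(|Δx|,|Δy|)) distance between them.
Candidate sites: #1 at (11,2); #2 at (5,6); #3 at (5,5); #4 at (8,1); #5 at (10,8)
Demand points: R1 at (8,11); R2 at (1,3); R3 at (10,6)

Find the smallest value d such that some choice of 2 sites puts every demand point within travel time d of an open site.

4

Open {#2, #5}.
  Farthest demand point is R2 at travel time 4 (to #2); all others are ≤ 4.
With {#3, #5} the worst case is 4.
With {#1, #2} the worst case is 5.
No size-2 selection achieves below 4.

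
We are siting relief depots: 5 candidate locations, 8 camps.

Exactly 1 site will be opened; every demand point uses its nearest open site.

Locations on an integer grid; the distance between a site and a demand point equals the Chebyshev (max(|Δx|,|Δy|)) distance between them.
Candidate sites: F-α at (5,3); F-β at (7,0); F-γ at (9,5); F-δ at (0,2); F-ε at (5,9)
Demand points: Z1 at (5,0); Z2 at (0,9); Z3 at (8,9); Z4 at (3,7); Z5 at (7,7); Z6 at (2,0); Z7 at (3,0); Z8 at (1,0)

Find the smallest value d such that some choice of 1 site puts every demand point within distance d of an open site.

6

Open {F-α}.
  Farthest demand point is Z2 at distance 6 (to F-α); all others are ≤ 6.
With {F-δ} the worst case is 8.
With {F-β} the worst case is 9.
No size-1 selection achieves below 6.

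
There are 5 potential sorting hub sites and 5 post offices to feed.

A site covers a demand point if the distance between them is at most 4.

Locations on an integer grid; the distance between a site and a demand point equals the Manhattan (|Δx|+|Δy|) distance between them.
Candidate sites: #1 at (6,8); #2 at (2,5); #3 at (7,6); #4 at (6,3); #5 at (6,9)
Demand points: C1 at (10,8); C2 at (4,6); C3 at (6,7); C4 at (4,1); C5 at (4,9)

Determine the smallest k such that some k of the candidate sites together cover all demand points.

2

Coverage sets (demand points within 4 of each site):
  #1: {C1, C2, C3, C5}
  #2: {C2}
  #3: {C2, C3}
  #4: {C3, C4}
  #5: {C3, C5}
No single site covers all 5 demand points.
But {#1, #4} covers everything, so the minimum is 2.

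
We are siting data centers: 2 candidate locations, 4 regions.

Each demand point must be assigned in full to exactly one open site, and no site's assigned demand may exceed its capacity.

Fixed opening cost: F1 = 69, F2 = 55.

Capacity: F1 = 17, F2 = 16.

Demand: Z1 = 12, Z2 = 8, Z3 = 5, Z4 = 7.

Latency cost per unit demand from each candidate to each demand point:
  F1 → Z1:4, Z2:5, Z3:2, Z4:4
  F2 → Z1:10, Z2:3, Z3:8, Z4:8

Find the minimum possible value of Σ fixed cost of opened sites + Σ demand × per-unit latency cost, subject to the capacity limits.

262

Open {F1, F2}; cheapest assignment that respects the capacities:
  F1 (cap 17, load 17): Z1, Z3 — cost 12×4 + 5×2 = 58
  F2 (cap 16, load 15): Z2, Z4 — cost 8×3 + 7×8 = 80
  Shipping 138, fixed 124 → total 262.
  Any other capacity-feasible assignment to {F1, F2} ships for at least 138.
Total demand is 32 and no other set of sites has combined capacity ≥ 32, so {F1, F2} is the only feasible choice of open sites. Minimum: 262.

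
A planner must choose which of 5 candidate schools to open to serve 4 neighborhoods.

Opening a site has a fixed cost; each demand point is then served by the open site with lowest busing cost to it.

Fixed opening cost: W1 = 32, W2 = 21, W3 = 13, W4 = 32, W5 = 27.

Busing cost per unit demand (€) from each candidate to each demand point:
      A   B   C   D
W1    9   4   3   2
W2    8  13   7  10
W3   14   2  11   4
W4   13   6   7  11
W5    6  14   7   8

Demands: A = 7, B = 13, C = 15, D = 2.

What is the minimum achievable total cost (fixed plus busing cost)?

183

Open {W1, W3}: assign each demand point to its cheapest open site.
  A→W1 7×9=63, B→W3 13×2=26, C→W1 15×3=45, D→W1 2×2=4
  busing cost 138, fixed 45 → total 183.
Compare {W1, W3, W5}: busing cost 117 + fixed 72 = 189.
Compare {W1}: busing cost 164 + fixed 32 = 196.
Compare {W1, W2, W3}: busing cost 131 + fixed 66 = 197.
All other subsets cost ≥ 189. Minimum total cost: 183.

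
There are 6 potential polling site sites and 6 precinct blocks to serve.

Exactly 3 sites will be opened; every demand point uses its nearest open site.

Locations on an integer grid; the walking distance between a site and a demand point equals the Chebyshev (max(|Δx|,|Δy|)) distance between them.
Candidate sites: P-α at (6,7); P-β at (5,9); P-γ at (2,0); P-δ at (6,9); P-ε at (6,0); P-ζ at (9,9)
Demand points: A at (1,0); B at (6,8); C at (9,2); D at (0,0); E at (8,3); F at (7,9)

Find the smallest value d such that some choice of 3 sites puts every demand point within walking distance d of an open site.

Open {P-α, P-γ, P-ε}.
  Farthest demand point is C at walking distance 3 (to P-ε); all others are ≤ 3.
With {P-β, P-γ, P-ε} the worst case is 3.
With {P-γ, P-δ, P-ε} the worst case is 3.
No size-3 selection achieves below 3.

3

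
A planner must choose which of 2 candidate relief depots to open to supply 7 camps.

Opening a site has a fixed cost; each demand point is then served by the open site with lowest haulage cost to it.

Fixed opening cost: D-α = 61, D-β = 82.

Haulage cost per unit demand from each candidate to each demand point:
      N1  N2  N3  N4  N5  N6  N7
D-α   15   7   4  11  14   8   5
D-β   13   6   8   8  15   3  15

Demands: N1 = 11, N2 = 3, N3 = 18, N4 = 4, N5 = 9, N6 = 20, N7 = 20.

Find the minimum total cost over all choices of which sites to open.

694

Open {D-α, D-β}: assign each demand point to its cheapest open site.
  N1→D-β 11×13=143, N2→D-β 3×6=18, N3→D-α 18×4=72, N4→D-β 4×8=32, N5→D-α 9×14=126, N6→D-β 20×3=60, N7→D-α 20×5=100
  haulage cost 551, fixed 143 → total 694.
Compare {D-α}: haulage cost 688 + fixed 61 = 749.
Compare {D-β}: haulage cost 832 + fixed 82 = 914.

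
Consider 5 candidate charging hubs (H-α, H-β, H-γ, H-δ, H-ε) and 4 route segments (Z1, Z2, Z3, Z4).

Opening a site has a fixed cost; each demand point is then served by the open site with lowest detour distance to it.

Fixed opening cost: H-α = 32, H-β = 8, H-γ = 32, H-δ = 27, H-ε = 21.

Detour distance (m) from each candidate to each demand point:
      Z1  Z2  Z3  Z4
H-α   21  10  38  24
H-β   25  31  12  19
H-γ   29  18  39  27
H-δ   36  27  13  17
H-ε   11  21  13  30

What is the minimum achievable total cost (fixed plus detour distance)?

Open {H-β, H-ε}: assign each demand point to its cheapest open site.
  Z1→H-ε 11, Z2→H-ε 21, Z3→H-β 12, Z4→H-β 19
  detour distance 63, fixed 29 → total 92.
Compare {H-β}: detour distance 87 + fixed 8 = 95.
Compare {H-ε}: detour distance 75 + fixed 21 = 96.
Compare {H-α, H-β}: detour distance 62 + fixed 40 = 102.
All other subsets cost ≥ 95. Minimum total cost: 92.

92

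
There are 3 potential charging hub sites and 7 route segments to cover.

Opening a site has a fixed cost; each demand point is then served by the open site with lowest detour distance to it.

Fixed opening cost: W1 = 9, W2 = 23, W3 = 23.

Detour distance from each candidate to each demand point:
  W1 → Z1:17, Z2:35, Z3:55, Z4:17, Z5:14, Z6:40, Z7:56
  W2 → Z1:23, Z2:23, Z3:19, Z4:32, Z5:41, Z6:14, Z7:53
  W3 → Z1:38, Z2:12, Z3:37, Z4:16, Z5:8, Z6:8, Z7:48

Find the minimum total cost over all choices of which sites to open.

178

Open {W1, W3}: assign each demand point to its cheapest open site.
  Z1→W1 17, Z2→W3 12, Z3→W3 37, Z4→W3 16, Z5→W3 8, Z6→W3 8, Z7→W3 48
  detour distance 146, fixed 32 → total 178.
Compare {W2, W3}: detour distance 134 + fixed 46 = 180.
Compare {W1, W2, W3}: detour distance 128 + fixed 55 = 183.
Compare {W1, W2}: detour distance 157 + fixed 32 = 189.
All other subsets cost ≥ 180. Minimum total cost: 178.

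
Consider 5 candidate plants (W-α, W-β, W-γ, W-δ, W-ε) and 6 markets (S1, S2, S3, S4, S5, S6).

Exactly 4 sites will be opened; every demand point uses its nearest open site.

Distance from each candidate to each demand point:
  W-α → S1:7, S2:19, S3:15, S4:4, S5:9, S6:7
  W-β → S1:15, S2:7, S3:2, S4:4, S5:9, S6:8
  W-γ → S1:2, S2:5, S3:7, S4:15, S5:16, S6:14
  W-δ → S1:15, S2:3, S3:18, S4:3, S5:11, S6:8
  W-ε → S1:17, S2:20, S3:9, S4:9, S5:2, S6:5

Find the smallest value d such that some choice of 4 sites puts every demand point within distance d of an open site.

5

Open {W-α, W-β, W-γ, W-ε}.
  Farthest demand point is S2 at distance 5 (to W-γ); all others are ≤ 5.
With {W-β, W-γ, W-δ, W-ε} the worst case is 5.
With {W-α, W-β, W-δ, W-ε} the worst case is 7.
No size-4 selection achieves below 5.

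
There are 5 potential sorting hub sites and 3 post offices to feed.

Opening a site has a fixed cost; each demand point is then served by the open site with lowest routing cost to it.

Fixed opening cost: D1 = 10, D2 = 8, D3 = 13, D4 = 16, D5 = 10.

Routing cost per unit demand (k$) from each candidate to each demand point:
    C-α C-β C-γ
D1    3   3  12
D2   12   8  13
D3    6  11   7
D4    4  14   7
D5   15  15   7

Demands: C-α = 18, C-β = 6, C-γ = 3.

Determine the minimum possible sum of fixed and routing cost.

Open {D1, D5}: assign each demand point to its cheapest open site.
  C-α→D1 18×3=54, C-β→D1 6×3=18, C-γ→D5 3×7=21
  routing cost 93, fixed 20 → total 113.
Compare {D1, D3}: routing cost 93 + fixed 23 = 116.
Compare {D1}: routing cost 108 + fixed 10 = 118.
Compare {D1, D4}: routing cost 93 + fixed 26 = 119.
All other subsets cost ≥ 116. Minimum total cost: 113.

113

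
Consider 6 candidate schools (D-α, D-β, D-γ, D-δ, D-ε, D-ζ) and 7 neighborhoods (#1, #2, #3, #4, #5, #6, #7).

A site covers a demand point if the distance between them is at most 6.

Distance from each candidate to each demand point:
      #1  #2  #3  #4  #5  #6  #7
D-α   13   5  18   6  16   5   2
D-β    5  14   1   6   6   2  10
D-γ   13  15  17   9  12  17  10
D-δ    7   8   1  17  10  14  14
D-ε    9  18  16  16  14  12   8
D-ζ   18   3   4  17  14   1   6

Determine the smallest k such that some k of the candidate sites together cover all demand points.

Coverage sets (demand points within 6 of each site):
  D-α: {#2, #4, #6, #7}
  D-β: {#1, #3, #4, #5, #6}
  D-γ: {}
  D-δ: {#3}
  D-ε: {}
  D-ζ: {#2, #3, #6, #7}
No single site covers all 7 demand points.
But {D-α, D-β} covers everything, so the minimum is 2.

2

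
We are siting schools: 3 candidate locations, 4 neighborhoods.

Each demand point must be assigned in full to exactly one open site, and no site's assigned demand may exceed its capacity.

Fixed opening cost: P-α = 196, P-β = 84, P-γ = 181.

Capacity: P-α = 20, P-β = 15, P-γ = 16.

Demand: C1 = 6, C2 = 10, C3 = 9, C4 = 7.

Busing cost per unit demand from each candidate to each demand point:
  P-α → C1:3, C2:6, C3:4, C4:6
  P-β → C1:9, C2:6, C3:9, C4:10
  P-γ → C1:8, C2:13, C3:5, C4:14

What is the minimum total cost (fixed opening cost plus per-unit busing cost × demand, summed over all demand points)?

500

Open {P-α, P-β}; cheapest assignment that respects the capacities:
  P-α (cap 20, load 19): C2, C3 — cost 10×6 + 9×4 = 96
  P-β (cap 15, load 13): C1, C4 — cost 6×9 + 7×10 = 124
  Shipping 220, fixed 280 → total 500.
  Any other capacity-feasible assignment to {P-α, P-β} ships for at least 220.
Compare {P-α, P-γ}: its best feasible assignment gives total 572.
Compare {P-α, P-β, P-γ}: its best feasible assignment gives total 626.
Every other set of open sites that can feasibly serve all demand totals ≥ 572 even under its best assignment. Minimum: 500.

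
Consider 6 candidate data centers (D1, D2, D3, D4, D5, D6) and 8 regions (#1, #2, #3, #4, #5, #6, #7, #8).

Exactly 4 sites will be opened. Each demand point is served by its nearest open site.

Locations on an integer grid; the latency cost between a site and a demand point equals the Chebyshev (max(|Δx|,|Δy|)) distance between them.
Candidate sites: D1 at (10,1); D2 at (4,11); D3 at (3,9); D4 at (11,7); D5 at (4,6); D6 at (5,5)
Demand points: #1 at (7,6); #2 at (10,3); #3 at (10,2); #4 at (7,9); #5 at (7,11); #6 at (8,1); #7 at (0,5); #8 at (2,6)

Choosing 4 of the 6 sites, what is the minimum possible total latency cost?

19

Open {D1, D2, D5, D6}.
  #1→D6 2, #2→D1 2, #3→D1 1, #4→D2 3, #5→D2 3, #6→D1 2, #7→D5 4, #8→D5 2  ⇒ total 19.
Compare {D1, D2, D3, D5}: total 20.
Compare {D1, D2, D3, D6}: total 20.
No size-4 selection does better; minimum is 19.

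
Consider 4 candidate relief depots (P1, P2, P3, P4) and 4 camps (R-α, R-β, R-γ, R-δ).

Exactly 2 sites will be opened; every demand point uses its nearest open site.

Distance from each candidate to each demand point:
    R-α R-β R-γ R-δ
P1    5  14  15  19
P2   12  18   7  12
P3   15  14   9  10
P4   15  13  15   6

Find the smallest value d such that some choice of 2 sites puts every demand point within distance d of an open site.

Open {P2, P4}.
  Farthest demand point is R-β at distance 13 (to P4); all others are ≤ 13.
With {P1, P2} the worst case is 14.
With {P1, P3} the worst case is 14.
No size-2 selection achieves below 13.

13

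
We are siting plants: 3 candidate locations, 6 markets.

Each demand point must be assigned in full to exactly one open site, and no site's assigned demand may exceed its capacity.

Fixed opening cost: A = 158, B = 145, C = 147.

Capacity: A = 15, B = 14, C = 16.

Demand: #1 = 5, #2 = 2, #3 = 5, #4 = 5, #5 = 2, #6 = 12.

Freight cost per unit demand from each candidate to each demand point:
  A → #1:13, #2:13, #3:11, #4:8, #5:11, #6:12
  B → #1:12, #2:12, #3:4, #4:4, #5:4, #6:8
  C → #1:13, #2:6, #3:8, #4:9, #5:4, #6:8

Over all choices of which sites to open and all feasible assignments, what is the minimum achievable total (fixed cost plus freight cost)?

581

Open {A, C}; cheapest assignment that respects the capacities:
  A (cap 15, load 15): #1, #3, #4 — cost 5×13 + 5×11 + 5×8 = 160
  C (cap 16, load 16): #2, #5, #6 — cost 2×6 + 2×4 + 12×8 = 116
  Shipping 276, fixed 305 → total 581.
  Any other capacity-feasible assignment to {A, C} ships for at least 276.
Compare {A, B, C}: its best feasible assignment gives total 671.
Every other set of open sites that can feasibly serve all demand totals ≥ 671 even under its best assignment. Minimum: 581.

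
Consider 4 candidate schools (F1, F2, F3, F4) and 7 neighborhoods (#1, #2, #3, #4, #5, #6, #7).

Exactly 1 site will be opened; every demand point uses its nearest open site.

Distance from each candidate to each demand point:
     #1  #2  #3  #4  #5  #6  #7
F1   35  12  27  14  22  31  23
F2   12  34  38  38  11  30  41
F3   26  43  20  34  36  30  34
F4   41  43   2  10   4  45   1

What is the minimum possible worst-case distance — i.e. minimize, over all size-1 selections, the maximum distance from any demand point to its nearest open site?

35

Open {F1}.
  Farthest demand point is #1 at distance 35 (to F1); all others are ≤ 35.
With {F2} the worst case is 41.
With {F3} the worst case is 43.
No size-1 selection achieves below 35.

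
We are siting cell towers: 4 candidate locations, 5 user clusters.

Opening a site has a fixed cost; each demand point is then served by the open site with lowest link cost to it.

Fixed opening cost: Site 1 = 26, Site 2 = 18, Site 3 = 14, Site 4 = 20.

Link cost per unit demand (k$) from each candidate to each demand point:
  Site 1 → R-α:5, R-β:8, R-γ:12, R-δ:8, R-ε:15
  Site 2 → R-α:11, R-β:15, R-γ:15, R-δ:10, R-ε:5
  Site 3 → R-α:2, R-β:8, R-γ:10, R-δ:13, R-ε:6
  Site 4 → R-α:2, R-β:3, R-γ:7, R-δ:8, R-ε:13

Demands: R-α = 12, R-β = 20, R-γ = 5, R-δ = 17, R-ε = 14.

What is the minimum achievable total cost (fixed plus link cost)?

363

Open {Site 2, Site 4}: assign each demand point to its cheapest open site.
  R-α→Site 4 12×2=24, R-β→Site 4 20×3=60, R-γ→Site 4 5×7=35, R-δ→Site 4 17×8=136, R-ε→Site 2 14×5=70
  link cost 325, fixed 38 → total 363.
Compare {Site 3, Site 4}: link cost 339 + fixed 34 = 373.
Compare {Site 2, Site 3, Site 4}: link cost 325 + fixed 52 = 377.
Compare {Site 1, Site 2, Site 4}: link cost 325 + fixed 64 = 389.
All other subsets cost ≥ 373. Minimum total cost: 363.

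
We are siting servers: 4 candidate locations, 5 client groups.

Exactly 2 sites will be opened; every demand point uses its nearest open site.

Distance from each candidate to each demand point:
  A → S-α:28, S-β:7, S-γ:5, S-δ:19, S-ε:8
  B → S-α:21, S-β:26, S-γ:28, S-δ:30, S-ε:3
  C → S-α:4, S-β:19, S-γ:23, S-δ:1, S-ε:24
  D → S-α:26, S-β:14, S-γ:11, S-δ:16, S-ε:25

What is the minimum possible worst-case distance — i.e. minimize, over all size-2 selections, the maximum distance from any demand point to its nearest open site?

Open {A, C}.
  Farthest demand point is S-ε at distance 8 (to A); all others are ≤ 8.
With {A, B} the worst case is 21.
With {B, D} the worst case is 21.
No size-2 selection achieves below 8.

8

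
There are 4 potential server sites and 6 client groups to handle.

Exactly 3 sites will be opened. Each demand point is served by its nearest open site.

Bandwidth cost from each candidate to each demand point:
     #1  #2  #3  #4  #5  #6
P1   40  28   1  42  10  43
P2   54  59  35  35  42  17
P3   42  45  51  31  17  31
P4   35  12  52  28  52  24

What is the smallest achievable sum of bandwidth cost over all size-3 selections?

103

Open {P1, P2, P4}.
  #1→P4 35, #2→P4 12, #3→P1 1, #4→P4 28, #5→P1 10, #6→P2 17  ⇒ total 103.
Compare {P1, P3, P4}: total 110.
Compare {P1, P2, P3}: total 127.
No size-3 selection does better; minimum is 103.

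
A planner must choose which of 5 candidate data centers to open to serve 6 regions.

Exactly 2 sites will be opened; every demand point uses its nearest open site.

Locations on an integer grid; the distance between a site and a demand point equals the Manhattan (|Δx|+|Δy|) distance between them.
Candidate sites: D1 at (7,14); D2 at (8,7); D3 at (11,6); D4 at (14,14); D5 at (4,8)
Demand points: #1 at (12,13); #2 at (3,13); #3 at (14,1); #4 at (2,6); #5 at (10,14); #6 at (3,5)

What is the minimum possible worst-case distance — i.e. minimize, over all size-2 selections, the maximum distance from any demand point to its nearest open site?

9

Open {D1, D3}.
  Farthest demand point is #4 at distance 9 (to D3); all others are ≤ 9.
With {D3, D5} the worst case is 9.
With {D2, D3} the worst case is 11.
No size-2 selection achieves below 9.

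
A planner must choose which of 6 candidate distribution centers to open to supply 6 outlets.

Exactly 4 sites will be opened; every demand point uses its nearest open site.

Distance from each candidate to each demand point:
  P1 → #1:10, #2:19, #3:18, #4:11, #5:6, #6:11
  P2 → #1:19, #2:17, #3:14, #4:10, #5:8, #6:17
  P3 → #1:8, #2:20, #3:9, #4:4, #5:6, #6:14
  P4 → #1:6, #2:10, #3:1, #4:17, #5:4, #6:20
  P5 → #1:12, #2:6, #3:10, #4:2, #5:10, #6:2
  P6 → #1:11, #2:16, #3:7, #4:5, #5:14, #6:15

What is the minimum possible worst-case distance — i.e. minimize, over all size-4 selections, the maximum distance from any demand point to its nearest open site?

Open {P1, P2, P4, P5}.
  Farthest demand point is #1 at distance 6 (to P4); all others are ≤ 6.
With {P1, P3, P4, P5} the worst case is 6.
With {P1, P4, P5, P6} the worst case is 6.
No size-4 selection achieves below 6.

6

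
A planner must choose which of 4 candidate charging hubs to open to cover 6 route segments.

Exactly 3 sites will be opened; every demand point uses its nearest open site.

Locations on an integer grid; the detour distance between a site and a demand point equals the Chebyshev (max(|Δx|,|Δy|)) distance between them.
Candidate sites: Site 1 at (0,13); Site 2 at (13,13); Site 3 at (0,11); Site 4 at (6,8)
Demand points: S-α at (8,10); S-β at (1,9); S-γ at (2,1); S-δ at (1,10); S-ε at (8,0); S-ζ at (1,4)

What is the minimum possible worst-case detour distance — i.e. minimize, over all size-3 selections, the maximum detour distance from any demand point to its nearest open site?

8

Open {Site 1, Site 2, Site 4}.
  Farthest demand point is S-ε at detour distance 8 (to Site 4); all others are ≤ 8.
With {Site 1, Site 3, Site 4} the worst case is 8.
With {Site 2, Site 3, Site 4} the worst case is 8.
No size-3 selection achieves below 8.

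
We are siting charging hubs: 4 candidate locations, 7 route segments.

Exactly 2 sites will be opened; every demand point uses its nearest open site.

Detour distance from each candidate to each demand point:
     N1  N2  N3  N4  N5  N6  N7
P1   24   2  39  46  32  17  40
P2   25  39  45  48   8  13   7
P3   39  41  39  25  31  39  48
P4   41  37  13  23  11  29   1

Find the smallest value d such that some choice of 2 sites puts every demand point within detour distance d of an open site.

24

Open {P1, P4}.
  Farthest demand point is N1 at detour distance 24 (to P1); all others are ≤ 24.
With {P2, P4} the worst case is 37.
With {P2, P3} the worst case is 39.
No size-2 selection achieves below 24.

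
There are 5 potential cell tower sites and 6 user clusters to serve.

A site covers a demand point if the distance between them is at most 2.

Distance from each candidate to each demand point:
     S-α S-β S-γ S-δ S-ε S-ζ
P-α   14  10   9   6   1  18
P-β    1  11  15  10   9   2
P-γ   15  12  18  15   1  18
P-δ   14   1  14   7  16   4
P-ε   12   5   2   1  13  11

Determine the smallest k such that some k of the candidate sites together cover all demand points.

4

Coverage sets (demand points within 2 of each site):
  P-α: {S-ε}
  P-β: {S-α, S-ζ}
  P-γ: {S-ε}
  P-δ: {S-β}
  P-ε: {S-γ, S-δ}
No 3 sites suffice: every size-3 union leaves at least one demand point uncovered.
But {P-α, P-β, P-δ, P-ε} covers everything, so the minimum is 4.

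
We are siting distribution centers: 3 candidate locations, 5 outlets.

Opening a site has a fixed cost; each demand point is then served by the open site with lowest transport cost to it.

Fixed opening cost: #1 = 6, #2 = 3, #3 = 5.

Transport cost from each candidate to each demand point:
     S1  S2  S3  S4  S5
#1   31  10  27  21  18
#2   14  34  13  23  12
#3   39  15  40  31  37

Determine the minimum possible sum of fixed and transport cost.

79

Open {#1, #2}: assign each demand point to its cheapest open site.
  S1→#2 14, S2→#1 10, S3→#2 13, S4→#1 21, S5→#2 12
  transport cost 70, fixed 9 → total 79.
Compare {#1, #2, #3}: transport cost 70 + fixed 14 = 84.
Compare {#2, #3}: transport cost 77 + fixed 8 = 85.
Compare {#2}: transport cost 96 + fixed 3 = 99.
All other subsets cost ≥ 84. Minimum total cost: 79.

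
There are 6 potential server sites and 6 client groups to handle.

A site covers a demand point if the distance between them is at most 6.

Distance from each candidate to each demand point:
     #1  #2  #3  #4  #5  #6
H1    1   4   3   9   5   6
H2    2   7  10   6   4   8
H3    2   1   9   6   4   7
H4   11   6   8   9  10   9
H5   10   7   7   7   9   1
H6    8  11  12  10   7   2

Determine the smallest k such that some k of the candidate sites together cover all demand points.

Coverage sets (demand points within 6 of each site):
  H1: {#1, #2, #3, #5, #6}
  H2: {#1, #4, #5}
  H3: {#1, #2, #4, #5}
  H4: {#2}
  H5: {#6}
  H6: {#6}
No single site covers all 6 demand points.
But {H1, H2} covers everything, so the minimum is 2.

2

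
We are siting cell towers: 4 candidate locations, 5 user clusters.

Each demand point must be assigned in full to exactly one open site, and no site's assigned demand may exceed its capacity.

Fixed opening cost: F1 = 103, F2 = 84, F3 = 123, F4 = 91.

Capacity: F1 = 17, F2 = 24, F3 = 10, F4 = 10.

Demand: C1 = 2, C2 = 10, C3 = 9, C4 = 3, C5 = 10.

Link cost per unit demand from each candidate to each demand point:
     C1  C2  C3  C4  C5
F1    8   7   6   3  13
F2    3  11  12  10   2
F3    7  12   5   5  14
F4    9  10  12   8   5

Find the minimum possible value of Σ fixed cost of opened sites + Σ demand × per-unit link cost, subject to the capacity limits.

386

Open {F1, F2}; cheapest assignment that respects the capacities:
  F1 (cap 17, load 12): C3, C4 — cost 9×6 + 3×3 = 63
  F2 (cap 24, load 22): C1, C2, C5 — cost 2×3 + 10×11 + 10×2 = 136
  Shipping 199, fixed 187 → total 386.
  Any other capacity-feasible assignment to {F1, F2} ships for at least 199.
Compare {F2, F4}: its best feasible assignment gives total 439.
Compare {F1, F2, F3}: its best feasible assignment gives total 460.
Every other set of open sites that can feasibly serve all demand totals ≥ 439 even under its best assignment. Minimum: 386.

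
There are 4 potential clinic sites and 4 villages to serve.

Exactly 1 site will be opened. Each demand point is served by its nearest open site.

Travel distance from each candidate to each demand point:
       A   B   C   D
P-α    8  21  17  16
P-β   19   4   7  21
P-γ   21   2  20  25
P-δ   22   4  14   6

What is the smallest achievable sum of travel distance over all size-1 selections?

46

Open {P-δ}.
  A→P-δ 22, B→P-δ 4, C→P-δ 14, D→P-δ 6  ⇒ total 46.
Compare {P-β}: total 51.
Compare {P-α}: total 62.
No size-1 selection does better; minimum is 46.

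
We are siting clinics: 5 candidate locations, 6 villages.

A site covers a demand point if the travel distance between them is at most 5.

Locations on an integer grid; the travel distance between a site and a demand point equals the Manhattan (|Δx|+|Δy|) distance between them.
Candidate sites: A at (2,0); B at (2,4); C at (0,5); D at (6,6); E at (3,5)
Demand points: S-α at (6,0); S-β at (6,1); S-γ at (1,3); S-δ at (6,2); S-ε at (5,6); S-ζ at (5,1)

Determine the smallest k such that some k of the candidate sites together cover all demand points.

Coverage sets (demand points within 5 of each site):
  A: {S-α, S-β, S-γ, S-ζ}
  B: {S-γ, S-ε}
  C: {S-γ}
  D: {S-β, S-δ, S-ε}
  E: {S-γ, S-ε}
No single site covers all 6 demand points.
But {A, D} covers everything, so the minimum is 2.

2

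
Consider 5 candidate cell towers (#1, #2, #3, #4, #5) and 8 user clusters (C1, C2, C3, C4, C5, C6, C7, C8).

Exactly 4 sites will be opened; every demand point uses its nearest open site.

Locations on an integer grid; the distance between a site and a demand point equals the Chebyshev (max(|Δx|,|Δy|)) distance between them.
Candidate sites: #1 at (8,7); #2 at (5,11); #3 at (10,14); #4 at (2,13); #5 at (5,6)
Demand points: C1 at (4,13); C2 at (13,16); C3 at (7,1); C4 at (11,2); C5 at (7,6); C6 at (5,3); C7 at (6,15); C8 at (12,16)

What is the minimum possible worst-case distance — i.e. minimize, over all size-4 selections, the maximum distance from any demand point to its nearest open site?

Open {#1, #2, #3, #5}.
  Farthest demand point is C3 at distance 5 (to #5); all others are ≤ 5.
With {#1, #3, #4, #5} the worst case is 5.
With {#1, #2, #3, #4} the worst case is 6.
No size-4 selection achieves below 5.

5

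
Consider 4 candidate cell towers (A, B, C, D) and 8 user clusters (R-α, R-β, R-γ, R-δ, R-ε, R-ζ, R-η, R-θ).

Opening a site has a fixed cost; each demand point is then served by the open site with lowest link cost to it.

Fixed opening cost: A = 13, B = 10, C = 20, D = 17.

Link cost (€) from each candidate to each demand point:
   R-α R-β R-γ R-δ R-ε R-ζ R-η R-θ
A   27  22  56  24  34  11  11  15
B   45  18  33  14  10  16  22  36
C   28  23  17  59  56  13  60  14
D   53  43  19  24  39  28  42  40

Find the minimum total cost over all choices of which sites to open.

162

Open {A, B}: assign each demand point to its cheapest open site.
  R-α→A 27, R-β→B 18, R-γ→B 33, R-δ→B 14, R-ε→B 10, R-ζ→A 11, R-η→A 11, R-θ→A 15
  link cost 139, fixed 23 → total 162.
Compare {A, B, C}: link cost 122 + fixed 43 = 165.
Compare {A, B, D}: link cost 125 + fixed 40 = 165.
Compare {B, C}: link cost 136 + fixed 30 = 166.
All other subsets cost ≥ 165. Minimum total cost: 162.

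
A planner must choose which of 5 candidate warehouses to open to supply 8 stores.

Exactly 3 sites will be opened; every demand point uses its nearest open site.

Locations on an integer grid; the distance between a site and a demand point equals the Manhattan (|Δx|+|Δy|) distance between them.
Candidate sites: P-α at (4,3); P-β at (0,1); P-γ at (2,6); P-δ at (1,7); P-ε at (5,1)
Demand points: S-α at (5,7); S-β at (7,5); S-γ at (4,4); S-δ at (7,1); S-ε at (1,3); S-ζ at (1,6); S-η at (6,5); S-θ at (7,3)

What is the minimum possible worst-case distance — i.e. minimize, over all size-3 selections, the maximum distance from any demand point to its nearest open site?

Open {P-α, P-β, P-γ}.
  Farthest demand point is S-β at distance 5 (to P-α); all others are ≤ 5.
With {P-α, P-β, P-δ} the worst case is 5.
With {P-α, P-γ, P-δ} the worst case is 5.
No size-3 selection achieves below 5.

5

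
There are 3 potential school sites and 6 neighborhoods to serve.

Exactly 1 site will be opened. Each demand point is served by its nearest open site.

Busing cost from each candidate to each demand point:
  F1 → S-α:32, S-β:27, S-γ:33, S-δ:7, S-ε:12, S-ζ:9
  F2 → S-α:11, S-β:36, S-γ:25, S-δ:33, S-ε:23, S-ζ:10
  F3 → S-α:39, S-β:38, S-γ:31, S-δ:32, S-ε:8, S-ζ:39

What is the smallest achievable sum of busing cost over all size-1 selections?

Open {F1}.
  S-α→F1 32, S-β→F1 27, S-γ→F1 33, S-δ→F1 7, S-ε→F1 12, S-ζ→F1 9  ⇒ total 120.
Compare {F2}: total 138.
Compare {F3}: total 187.

120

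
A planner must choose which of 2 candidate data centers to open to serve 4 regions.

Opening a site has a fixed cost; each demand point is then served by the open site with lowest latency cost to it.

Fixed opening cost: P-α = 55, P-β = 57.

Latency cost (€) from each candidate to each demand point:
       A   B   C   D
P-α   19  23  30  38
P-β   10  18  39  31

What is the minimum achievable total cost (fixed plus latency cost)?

155

Open {P-β}: assign each demand point to its cheapest open site.
  A→P-β 10, B→P-β 18, C→P-β 39, D→P-β 31
  latency cost 98, fixed 57 → total 155.
Compare {P-α}: latency cost 110 + fixed 55 = 165.
Compare {P-α, P-β}: latency cost 89 + fixed 112 = 201.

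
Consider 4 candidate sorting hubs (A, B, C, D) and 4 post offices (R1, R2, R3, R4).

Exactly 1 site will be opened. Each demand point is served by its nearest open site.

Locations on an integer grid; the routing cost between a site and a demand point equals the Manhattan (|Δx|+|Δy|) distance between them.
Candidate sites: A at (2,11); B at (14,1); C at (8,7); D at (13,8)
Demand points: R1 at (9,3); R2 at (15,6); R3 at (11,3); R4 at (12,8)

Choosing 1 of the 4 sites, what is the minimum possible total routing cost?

21

Open {D}.
  R1→D 9, R2→D 4, R3→D 7, R4→D 1  ⇒ total 21.
Compare {C}: total 25.
Compare {B}: total 27.
No size-1 selection does better; minimum is 21.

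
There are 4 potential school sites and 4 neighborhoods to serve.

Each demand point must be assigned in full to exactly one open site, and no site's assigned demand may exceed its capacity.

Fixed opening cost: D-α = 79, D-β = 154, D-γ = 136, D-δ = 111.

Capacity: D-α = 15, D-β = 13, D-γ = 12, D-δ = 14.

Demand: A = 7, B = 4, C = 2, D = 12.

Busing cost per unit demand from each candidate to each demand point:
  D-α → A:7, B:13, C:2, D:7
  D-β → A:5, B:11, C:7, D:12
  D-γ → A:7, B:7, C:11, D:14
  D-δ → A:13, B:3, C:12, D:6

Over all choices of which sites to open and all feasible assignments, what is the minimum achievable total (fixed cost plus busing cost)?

367

Open {D-α, D-δ}; cheapest assignment that respects the capacities:
  D-α (cap 15, load 13): A, B, C — cost 7×7 + 4×13 + 2×2 = 105
  D-δ (cap 14, load 12): D — cost 12×6 = 72
  Shipping 177, fixed 190 → total 367.
  Any other capacity-feasible assignment to {D-α, D-δ} ships for at least 177.
Compare {D-α, D-γ}: its best feasible assignment gives total 380.
Compare {D-α, D-β}: its best feasible assignment gives total 400.
Every other set of open sites that can feasibly serve all demand totals ≥ 380 even under its best assignment. Minimum: 367.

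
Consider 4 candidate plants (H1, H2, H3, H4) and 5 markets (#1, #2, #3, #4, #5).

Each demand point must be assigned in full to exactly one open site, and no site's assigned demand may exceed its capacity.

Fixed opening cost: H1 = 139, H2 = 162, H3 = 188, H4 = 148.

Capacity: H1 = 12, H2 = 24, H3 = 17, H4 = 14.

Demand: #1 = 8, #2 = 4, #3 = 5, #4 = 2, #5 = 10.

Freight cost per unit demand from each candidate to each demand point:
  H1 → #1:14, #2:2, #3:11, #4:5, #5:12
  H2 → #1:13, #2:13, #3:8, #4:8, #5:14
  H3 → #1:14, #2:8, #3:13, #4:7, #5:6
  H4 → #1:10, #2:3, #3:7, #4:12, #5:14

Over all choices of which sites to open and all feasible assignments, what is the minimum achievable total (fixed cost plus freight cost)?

557

Open {H3, H4}; cheapest assignment that respects the capacities:
  H3 (cap 17, load 16): #2, #4, #5 — cost 4×8 + 2×7 + 10×6 = 106
  H4 (cap 14, load 13): #1, #3 — cost 8×10 + 5×7 = 115
  Shipping 221, fixed 336 → total 557.
  Any other capacity-feasible assignment to {H3, H4} ships for at least 221.
Compare {H1, H3}: its best feasible assignment gives total 586.
Compare {H2, H4}: its best feasible assignment gives total 598.
Every other set of open sites that can feasibly serve all demand totals ≥ 586 even under its best assignment. Minimum: 557.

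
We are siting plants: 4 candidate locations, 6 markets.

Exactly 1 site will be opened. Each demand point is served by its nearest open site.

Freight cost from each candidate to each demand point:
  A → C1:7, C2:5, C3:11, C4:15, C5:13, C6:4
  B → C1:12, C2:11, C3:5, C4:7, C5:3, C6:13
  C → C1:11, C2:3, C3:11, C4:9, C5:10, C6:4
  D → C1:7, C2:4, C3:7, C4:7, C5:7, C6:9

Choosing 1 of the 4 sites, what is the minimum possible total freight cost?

41

Open {D}.
  C1→D 7, C2→D 4, C3→D 7, C4→D 7, C5→D 7, C6→D 9  ⇒ total 41.
Compare {C}: total 48.
Compare {B}: total 51.
No size-1 selection does better; minimum is 41.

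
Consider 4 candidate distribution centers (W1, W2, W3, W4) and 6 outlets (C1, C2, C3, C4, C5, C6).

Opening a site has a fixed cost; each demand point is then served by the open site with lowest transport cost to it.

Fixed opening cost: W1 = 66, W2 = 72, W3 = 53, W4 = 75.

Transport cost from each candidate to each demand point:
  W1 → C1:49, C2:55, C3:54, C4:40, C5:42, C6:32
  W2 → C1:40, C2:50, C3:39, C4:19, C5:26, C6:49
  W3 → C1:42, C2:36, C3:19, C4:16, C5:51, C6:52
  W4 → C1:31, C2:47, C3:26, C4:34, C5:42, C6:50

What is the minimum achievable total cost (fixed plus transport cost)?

Open {W3}: assign each demand point to its cheapest open site.
  C1→W3 42, C2→W3 36, C3→W3 19, C4→W3 16, C5→W3 51, C6→W3 52
  transport cost 216, fixed 53 → total 269.
Compare {W2}: transport cost 223 + fixed 72 = 295.
Compare {W4}: transport cost 230 + fixed 75 = 305.
Compare {W1, W3}: transport cost 187 + fixed 119 = 306.
All other subsets cost ≥ 295. Minimum total cost: 269.

269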